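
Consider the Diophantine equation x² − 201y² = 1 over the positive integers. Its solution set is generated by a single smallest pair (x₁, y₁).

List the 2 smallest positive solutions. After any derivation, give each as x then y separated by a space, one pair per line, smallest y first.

515095 36332
530645718049 37428863080

[14; 5,1,1,1,2,…,1,5,28] for √201; ℓ=14 ⇒ convergent index 13
step 0: (14, 1)  from 14·(1,0) + (0,1)
…
step 2: (85, 6)  from 1·(71,5) + (14,1)
…
step 4: (241, 17)  from 1·(156,11) + (85,6)
step 5: (638, 45)  from 2·(241,17) + (156,11)
…
step 7: (7670, 541)  from 8·(879,62) + (638,45)
…
step 11: (58085, 4097)  from 1·(33317,2350) + (24768,1747)
step 12: (91402, 6447)  from 1·(58085,4097) + (33317,2350)
step 13: (515095, 36332)  from 5·(91402,6447) + (58085,4097)
(x₁, y₁) = (515095, 36332);  515095² − 201·36332² = 1 ✓
(515095+36332√201)^2 = 530645718049 + 37428863080√201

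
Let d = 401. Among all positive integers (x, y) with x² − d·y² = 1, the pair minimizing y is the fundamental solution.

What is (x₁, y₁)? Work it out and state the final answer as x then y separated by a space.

801 40

[20; 40] for √401; ℓ=1 ⇒ convergent index 1
i=0: a=20 ⇒ p=20, q=1
i=1: a=40 ⇒ p=801, q=40
→ (801, 40).  Check: 801²=641601, 401·40²=641600, difference 1.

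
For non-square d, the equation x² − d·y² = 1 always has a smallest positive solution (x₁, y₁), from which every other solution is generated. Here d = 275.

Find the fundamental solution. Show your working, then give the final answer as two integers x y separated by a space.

d=275: √d = [16; 1,1,2,1,1,32] (ℓ=6, even), read p_5/q_5
a_0=16:  p_0=16·1+0=16,  q_0=16·0+1=1
a_1=1:  p_1=1·16+1=17,  q_1=1·1+0=1
…
a_4=1:  p_4=1·83+33=116,  q_4=1·5+2=7
a_5=1:  p_5=1·116+83=199,  q_5=1·7+5=12
fundamental: x₁=199, y₁=12  (since 39601 − 275·144 = 1)

199 12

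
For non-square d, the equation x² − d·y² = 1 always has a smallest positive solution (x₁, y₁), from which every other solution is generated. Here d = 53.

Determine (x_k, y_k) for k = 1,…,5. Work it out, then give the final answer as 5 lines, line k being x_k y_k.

66249 9100
8777860001 1205731800
1163048894346249 159757052027300
154101652394311440001 21167489878307463600
20418160737778428282906249 2804650073736225260045500

d=53: √d = [7; 3,1,1,3,14] (ℓ=5, odd), read p_9/q_9
a_0=7:  p_0=7·1+0=7,  q_0=7·0+1=1
…
a_2=1:  p_2=1·22+7=29,  q_2=1·3+1=4
a_3=1:  p_3=1·29+22=51,  q_3=1·4+3=7
a_4=3:  p_4=3·51+29=182,  q_4=3·7+4=25
a_5=14:  p_5=14·182+51=2599,  q_5=14·25+7=357
a_6=3:  p_6=3·2599+182=7979,  q_6=3·357+25=1096
…
a_8=1:  p_8=1·10578+7979=18557,  q_8=1·1453+1096=2549
a_9=3:  p_9=3·18557+10578=66249,  q_9=3·2549+1453=9100
→ (66249, 9100).  Check: 66249²=4388930001, 53·9100²=4388930000, difference 1.
(x_2, y_2) = (66249·66249 + 53·9100·9100, 66249·9100 + 9100·66249) = (8777860001, 1205731800)
(x_3, y_3) = (66249·8777860001 + 53·9100·1205731800, 66249·1205731800 + 9100·8777860001) = (1163048894346249, 159757052027300)
(x_4, y_4) = (66249·1163048894346249 + 53·9100·159757052027300, 66249·159757052027300 + 9100·1163048894346249) = (154101652394311440001, 21167489878307463600)
(x_5, y_5) = (66249·154101652394311440001 + 53·9100·21167489878307463600, 66249·21167489878307463600 + 9100·154101652394311440001) = (20418160737778428282906249, 2804650073736225260045500)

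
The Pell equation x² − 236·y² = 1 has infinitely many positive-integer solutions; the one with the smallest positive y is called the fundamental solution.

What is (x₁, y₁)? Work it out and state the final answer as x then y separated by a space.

561799 36570

√236 = [15; 2,1,3,5,1,6,1,5,3,1,2,30, …], period ℓ=12 (even) → k=11
step 0: (15, 1)  from 15·(1,0) + (0,1)
step 1: (31, 2)  from 2·(15,1) + (1,0)
step 2: (46, 3)  from 1·(31,2) + (15,1)
step 3: (169, 11)  from 3·(46,3) + (31,2)
step 4: (891, 58)  from 5·(169,11) + (46,3)
step 5: (1060, 69)  from 1·(891,58) + (169,11)
step 6: (7251, 472)  from 6·(1060,69) + (891,58)
…
step 8: (48806, 3177)  from 5·(8311,541) + (7251,472)
step 9: (154729, 10072)  from 3·(48806,3177) + (8311,541)
step 10: (203535, 13249)  from 1·(154729,10072) + (48806,3177)
step 11: (561799, 36570)  from 2·(203535,13249) + (154729,10072)
(x₁, y₁) = (561799, 36570);  561799² − 236·36570² = 1 ✓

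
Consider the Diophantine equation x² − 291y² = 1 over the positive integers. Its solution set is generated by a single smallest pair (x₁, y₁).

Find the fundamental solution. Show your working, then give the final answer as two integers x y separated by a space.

√291 → a₀=17, period (17,34); ℓ=2 even so k=1
k=0  a_k=17  p_k/q_k = 17/1
k=1  a_k=17  p_k/q_k = 290/17
fundamental: x₁=290, y₁=17  (since 84100 − 291·289 = 1)

290 17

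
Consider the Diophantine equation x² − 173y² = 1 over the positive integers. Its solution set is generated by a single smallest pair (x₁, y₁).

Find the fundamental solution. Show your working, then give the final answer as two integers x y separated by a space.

√173 = [13; 6,1,1,6,26, …], period ℓ=5 (odd) → k=9
a_0=13:  p_0=13·1+0=13,  q_0=13·0+1=1
a_1=6:  p_1=6·13+1=79,  q_1=6·1+0=6
a_2=1:  p_2=1·79+13=92,  q_2=1·6+1=7
a_3=1:  p_3=1·92+79=171,  q_3=1·7+6=13
a_4=6:  p_4=6·171+92=1118,  q_4=6·13+7=85
a_5=26:  p_5=26·1118+171=29239,  q_5=26·85+13=2223
a_6=6:  p_6=6·29239+1118=176552,  q_6=6·2223+85=13423
a_7=1:  p_7=1·176552+29239=205791,  q_7=1·13423+2223=15646
a_8=1:  p_8=1·205791+176552=382343,  q_8=1·15646+13423=29069
a_9=6:  p_9=6·382343+205791=2499849,  q_9=6·29069+15646=190060
(x₁, y₁) = (2499849, 190060);  2499849² − 173·190060² = 1 ✓

2499849 190060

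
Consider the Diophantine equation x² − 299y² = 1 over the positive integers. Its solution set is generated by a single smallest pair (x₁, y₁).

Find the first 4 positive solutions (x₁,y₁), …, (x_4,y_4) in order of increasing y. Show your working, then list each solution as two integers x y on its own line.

415 24
344449 19920
285892255 16533576
237290227201 13722848160

[17; 3,2,3,34] for √299; ℓ=4 ⇒ convergent index 3
i=0: a=17 ⇒ p=17, q=1
i=1: a=3 ⇒ p=52, q=3
i=2: a=2 ⇒ p=121, q=7
i=3: a=3 ⇒ p=415, q=24
(x₁, y₁) = (415, 24);  415² − 299·24² = 1 ✓
(415+24√299)^2 = 344449 + 19920√299
(415+24√299)^3 = 285892255 + 16533576√299
(415+24√299)^4 = 237290227201 + 13722848160√299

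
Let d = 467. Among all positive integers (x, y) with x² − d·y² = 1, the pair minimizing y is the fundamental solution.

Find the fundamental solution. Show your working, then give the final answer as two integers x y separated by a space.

d=467: √d = [21; 1,1,1,1,3,…,1,1,42] (ℓ=14, even), read p_13/q_13
step 0: (21, 1)  from 21·(1,0) + (0,1)
…
step 2: (43, 2)  from 1·(22,1) + (21,1)
step 3: (65, 3)  from 1·(43,2) + (22,1)
step 4: (108, 5)  from 1·(65,3) + (43,2)
…
step 7: (27164, 1257)  from 21·(1275,59) + (389,18)
step 8: (82767, 3830)  from 3·(27164,1257) + (1275,59)
…
step 10: (358232, 16577)  from 1·(275465,12747) + (82767,3830)
…
step 12: (991929, 45901)  from 1·(633697,29324) + (358232,16577)
step 13: (1625626, 75225)  from 1·(991929,45901) + (633697,29324)
→ (1625626, 75225).  Check: 1625626²=2642659891876, 467·75225²=2642659891875, difference 1.

1625626 75225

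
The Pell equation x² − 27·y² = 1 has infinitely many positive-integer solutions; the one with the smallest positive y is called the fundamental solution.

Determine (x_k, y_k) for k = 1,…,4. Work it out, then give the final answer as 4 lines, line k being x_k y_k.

26 5
1351 260
70226 13515
3650401 702520

[5; 5,10] for √27; ℓ=2 ⇒ convergent index 1
step 0: (5, 1)  from 5·(1,0) + (0,1)
step 1: (26, 5)  from 5·(5,1) + (1,0)
fundamental: x₁=26, y₁=5  (since 676 − 27·25 = 1)
n=2: (26,5)∘(26,5) = (26·26+27·5·5, 26·5+5·26) = (1351,260)
n=3: (1351,260)∘(26,5) = (26·1351+27·5·260, 26·260+5·1351) = (70226,13515)
n=4: (70226,13515)∘(26,5) = (26·70226+27·5·13515, 26·13515+5·70226) = (3650401,702520)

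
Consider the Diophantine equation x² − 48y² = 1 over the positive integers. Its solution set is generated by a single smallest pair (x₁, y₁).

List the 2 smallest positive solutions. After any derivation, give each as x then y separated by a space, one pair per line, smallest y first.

√48 → a₀=6, period (1,12); ℓ=2 even so k=1
i=0: a=6 ⇒ p=6, q=1
i=1: a=1 ⇒ p=7, q=1
(x₁, y₁) = (7, 1);  7² − 48·1² = 1 ✓
n=2: (7,1)∘(7,1) = (7·7+48·1·1, 7·1+1·7) = (97,14)

7 1
97 14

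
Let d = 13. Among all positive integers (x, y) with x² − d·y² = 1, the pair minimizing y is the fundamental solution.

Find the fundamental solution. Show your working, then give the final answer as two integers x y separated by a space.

649 180

√13 = [3; 1,1,1,1,6, …], period ℓ=5 (odd) → k=9
i=0: a=3 ⇒ p=3, q=1
…
i=2: a=1 ⇒ p=7, q=2
i=3: a=1 ⇒ p=11, q=3
…
i=5: a=6 ⇒ p=119, q=33
…
i=8: a=1 ⇒ p=393, q=109
i=9: a=1 ⇒ p=649, q=180
→ (649, 180).  Check: 649²=421201, 13·180²=421200, difference 1.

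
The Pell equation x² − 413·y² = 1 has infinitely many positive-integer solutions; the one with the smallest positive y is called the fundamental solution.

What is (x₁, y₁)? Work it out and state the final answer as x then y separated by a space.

[20; 3,9,1,4,1,9,3,40] for √413; ℓ=8 ⇒ convergent index 7
step 0: (20, 1)  from 20·(1,0) + (0,1)
…
step 4: (3089, 152)  from 4·(630,31) + (569,28)
…
step 6: (36560, 1799)  from 9·(3719,183) + (3089,152)
step 7: (113399, 5580)  from 3·(36560,1799) + (3719,183)
fundamental: x₁=113399, y₁=5580  (since 12859333201 − 413·31136400 = 1)

113399 5580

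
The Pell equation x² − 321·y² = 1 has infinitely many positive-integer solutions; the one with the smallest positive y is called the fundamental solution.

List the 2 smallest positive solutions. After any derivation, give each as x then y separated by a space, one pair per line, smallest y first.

215 12
92449 5160

√321 = [17; 1,10,1,34, …], period ℓ=4 (even) → k=3
a_0=17:  p_0=17·1+0=17,  q_0=17·0+1=1
…
a_2=10:  p_2=10·18+17=197,  q_2=10·1+1=11
a_3=1:  p_3=1·197+18=215,  q_3=1·11+1=12
fundamental: x₁=215, y₁=12  (since 46225 − 321·144 = 1)
(x_2, y_2) = (215·215 + 321·12·12, 215·12 + 12·215) = (92449, 5160)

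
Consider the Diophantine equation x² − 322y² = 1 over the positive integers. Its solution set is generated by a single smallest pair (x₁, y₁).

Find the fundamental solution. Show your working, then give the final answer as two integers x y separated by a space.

[17; 1,16,1,34] for √322; ℓ=4 ⇒ convergent index 3
step 0: (17, 1)  from 17·(1,0) + (0,1)
…
step 2: (305, 17)  from 16·(18,1) + (17,1)
step 3: (323, 18)  from 1·(305,17) + (18,1)
(x₁, y₁) = (323, 18);  323² − 322·18² = 1 ✓

323 18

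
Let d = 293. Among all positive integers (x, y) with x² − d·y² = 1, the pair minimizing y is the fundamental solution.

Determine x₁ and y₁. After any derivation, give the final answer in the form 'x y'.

12320649 719780

√293 → a₀=17, period (8,1,1,8,34); ℓ=5 odd so k=9
k=0  a_k=17  p_k/q_k = 17/1
k=1  a_k=8  p_k/q_k = 137/8
…
k=4  a_k=8  p_k/q_k = 2482/145
k=5  a_k=34  p_k/q_k = 84679/4947
k=6  a_k=8  p_k/q_k = 679914/39721
k=7  a_k=1  p_k/q_k = 764593/44668
k=8  a_k=1  p_k/q_k = 1444507/84389
k=9  a_k=8  p_k/q_k = 12320649/719780
fundamental: x₁=12320649, y₁=719780  (since 151798391781201 − 293·518083248400 = 1)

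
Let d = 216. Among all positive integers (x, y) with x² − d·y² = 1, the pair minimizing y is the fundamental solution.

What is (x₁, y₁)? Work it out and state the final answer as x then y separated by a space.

485 33

√216 = [14; 1,2,3,2,1,28, …], period ℓ=6 (even) → k=5
a_0=14:  p_0=14·1+0=14,  q_0=14·0+1=1
…
a_3=3:  p_3=3·44+15=147,  q_3=3·3+1=10
a_4=2:  p_4=2·147+44=338,  q_4=2·10+3=23
a_5=1:  p_5=1·338+147=485,  q_5=1·23+10=33
fundamental: x₁=485, y₁=33  (since 235225 − 216·1089 = 1)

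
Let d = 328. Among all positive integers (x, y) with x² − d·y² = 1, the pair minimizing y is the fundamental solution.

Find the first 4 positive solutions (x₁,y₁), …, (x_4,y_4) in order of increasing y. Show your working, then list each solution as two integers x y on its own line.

163 9
53137 2934
17322499 956475
5647081537 311807916

√328 → a₀=18, period (9,36); ℓ=2 even so k=1
step 0: (18, 1)  from 18·(1,0) + (0,1)
step 1: (163, 9)  from 9·(18,1) + (1,0)
→ (163, 9).  Check: 163²=26569, 328·9²=26568, difference 1.
n=2: (163,9)∘(163,9) = (163·163+328·9·9, 163·9+9·163) = (53137,2934)
n=3: (53137,2934)∘(163,9) = (163·53137+328·9·2934, 163·2934+9·53137) = (17322499,956475)
n=4: (17322499,956475)∘(163,9) = (163·17322499+328·9·956475, 163·956475+9·17322499) = (5647081537,311807916)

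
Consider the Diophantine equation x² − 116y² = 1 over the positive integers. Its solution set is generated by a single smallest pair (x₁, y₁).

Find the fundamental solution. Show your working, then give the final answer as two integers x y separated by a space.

9801 910

[10; 1,3,2,1,4,1,2,3,1,20] for √116; ℓ=10 ⇒ convergent index 9
k=0  a_k=10  p_k/q_k = 10/1
k=1  a_k=1  p_k/q_k = 11/1
k=2  a_k=3  p_k/q_k = 43/4
k=3  a_k=2  p_k/q_k = 97/9
k=4  a_k=1  p_k/q_k = 140/13
…
k=7  a_k=2  p_k/q_k = 2251/209
k=8  a_k=3  p_k/q_k = 7550/701
k=9  a_k=1  p_k/q_k = 9801/910
→ (9801, 910).  Check: 9801²=96059601, 116·910²=96059600, difference 1.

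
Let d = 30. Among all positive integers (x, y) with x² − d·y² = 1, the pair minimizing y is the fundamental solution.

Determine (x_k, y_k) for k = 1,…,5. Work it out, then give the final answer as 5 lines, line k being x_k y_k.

11 2
241 44
5291 966
116161 21208
2550251 465610

√30 → a₀=5, period (2,10); ℓ=2 even so k=1
k=0  a_k=5  p_k/q_k = 5/1
k=1  a_k=2  p_k/q_k = 11/2
(x₁, y₁) = (11, 2);  11² − 30·2² = 1 ✓
k=2:  x_2 = 11·11+30·2·2 = 241,  y_2 = 11·2+2·11 = 44
k=3:  x_3 = 11·241+30·2·44 = 5291,  y_3 = 11·44+2·241 = 966
k=4:  x_4 = 11·5291+30·2·966 = 116161,  y_4 = 11·966+2·5291 = 21208
k=5:  x_5 = 11·116161+30·2·21208 = 2550251,  y_5 = 11·21208+2·116161 = 465610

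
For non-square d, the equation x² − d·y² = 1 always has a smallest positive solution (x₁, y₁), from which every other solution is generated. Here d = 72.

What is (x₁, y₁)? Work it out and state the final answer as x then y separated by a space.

17 2

√72 → a₀=8, period (2,16); ℓ=2 even so k=1
step 0: (8, 1)  from 8·(1,0) + (0,1)
step 1: (17, 2)  from 2·(8,1) + (1,0)
→ (17, 2).  Check: 17²=289, 72·2²=288, difference 1.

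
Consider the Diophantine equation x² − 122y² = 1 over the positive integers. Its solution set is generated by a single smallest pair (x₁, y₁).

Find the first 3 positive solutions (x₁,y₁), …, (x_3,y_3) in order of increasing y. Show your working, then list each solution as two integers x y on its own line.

243 22
118097 10692
57394899 5196290

√122 = [11; 22, …], period ℓ=1 (odd) → k=1
k=0  a_k=11  p_k/q_k = 11/1
k=1  a_k=22  p_k/q_k = 243/22
→ (243, 22).  Check: 243²=59049, 122·22²=59048, difference 1.
(243+22√122)^2 = 118097 + 10692√122
(243+22√122)^3 = 57394899 + 5196290√122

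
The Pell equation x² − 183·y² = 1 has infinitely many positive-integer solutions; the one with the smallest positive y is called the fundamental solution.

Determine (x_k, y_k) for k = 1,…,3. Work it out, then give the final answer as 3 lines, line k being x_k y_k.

487 36
474337 35064
462003751 34152300

√183 → a₀=13, period (1,1,8,1,1,26); ℓ=6 even so k=5
i=0: a=13 ⇒ p=13, q=1
i=1: a=1 ⇒ p=14, q=1
…
i=4: a=1 ⇒ p=257, q=19
i=5: a=1 ⇒ p=487, q=36
fundamental: x₁=487, y₁=36  (since 237169 − 183·1296 = 1)
(487+36√183)^2 = 474337 + 35064√183
(487+36√183)^3 = 462003751 + 34152300√183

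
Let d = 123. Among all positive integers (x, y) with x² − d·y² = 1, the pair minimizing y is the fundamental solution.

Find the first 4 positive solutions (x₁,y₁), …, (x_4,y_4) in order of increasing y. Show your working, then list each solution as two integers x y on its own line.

122 11
29767 2684
7263026 654885
1772148577 159789256

[11; 11,22] for √123; ℓ=2 ⇒ convergent index 1
i=0: a=11 ⇒ p=11, q=1
i=1: a=11 ⇒ p=122, q=11
→ (122, 11).  Check: 122²=14884, 123·11²=14883, difference 1.
(122+11√123)^2 = 29767 + 2684√123
(122+11√123)^3 = 7263026 + 654885√123
(122+11√123)^4 = 1772148577 + 159789256√123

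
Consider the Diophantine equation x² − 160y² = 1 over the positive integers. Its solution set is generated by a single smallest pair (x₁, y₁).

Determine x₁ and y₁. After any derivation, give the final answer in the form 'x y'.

√160 → a₀=12, period (1,1,1,5,1,1,1,24); ℓ=8 even so k=7
step 0: (12, 1)  from 12·(1,0) + (0,1)
step 1: (13, 1)  from 1·(12,1) + (1,0)
…
step 3: (38, 3)  from 1·(25,2) + (13,1)
…
step 6: (468, 37)  from 1·(253,20) + (215,17)
step 7: (721, 57)  from 1·(468,37) + (253,20)
→ (721, 57).  Check: 721²=519841, 160·57²=519840, difference 1.

721 57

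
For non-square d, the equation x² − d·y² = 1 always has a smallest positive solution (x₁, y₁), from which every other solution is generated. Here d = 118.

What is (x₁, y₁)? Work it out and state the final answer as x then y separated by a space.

306917 28254

[10; 1,6,3,2,10,2,3,6,1,20] for √118; ℓ=10 ⇒ convergent index 9
step 0: (10, 1)  from 10·(1,0) + (0,1)
step 1: (11, 1)  from 1·(10,1) + (1,0)
…
step 3: (239, 22)  from 3·(76,7) + (11,1)
step 4: (554, 51)  from 2·(239,22) + (76,7)
step 5: (5779, 532)  from 10·(554,51) + (239,22)
step 6: (12112, 1115)  from 2·(5779,532) + (554,51)
step 7: (42115, 3877)  from 3·(12112,1115) + (5779,532)
step 8: (264802, 24377)  from 6·(42115,3877) + (12112,1115)
step 9: (306917, 28254)  from 1·(264802,24377) + (42115,3877)
→ (306917, 28254).  Check: 306917²=94198044889, 118·28254²=94198044888, difference 1.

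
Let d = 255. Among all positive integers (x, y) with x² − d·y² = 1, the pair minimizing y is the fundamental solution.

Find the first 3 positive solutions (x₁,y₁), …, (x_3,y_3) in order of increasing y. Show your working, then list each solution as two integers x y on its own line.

√255 = [15; 1,30, …], period ℓ=2 (even) → k=1
k=0  a_k=15  p_k/q_k = 15/1
k=1  a_k=1  p_k/q_k = 16/1
→ (16, 1).  Check: 16²=256, 255·1²=255, difference 1.
(x_2, y_2) = (16·16 + 255·1·1, 16·1 + 1·16) = (511, 32)
(x_3, y_3) = (16·511 + 255·1·32, 16·32 + 1·511) = (16336, 1023)

16 1
511 32
16336 1023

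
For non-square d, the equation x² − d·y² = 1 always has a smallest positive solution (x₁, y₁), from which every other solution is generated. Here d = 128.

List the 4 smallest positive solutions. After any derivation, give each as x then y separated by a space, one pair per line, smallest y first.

577 51
665857 58854
768398401 67917465
886731088897 78376695756

d=128: √d = [11; 3,5,3,22] (ℓ=4, even), read p_3/q_3
k=0  a_k=11  p_k/q_k = 11/1
k=1  a_k=3  p_k/q_k = 34/3
k=2  a_k=5  p_k/q_k = 181/16
k=3  a_k=3  p_k/q_k = 577/51
fundamental: x₁=577, y₁=51  (since 332929 − 128·2601 = 1)
(x_2, y_2) = (577·577 + 128·51·51, 577·51 + 51·577) = (665857, 58854)
(x_3, y_3) = (577·665857 + 128·51·58854, 577·58854 + 51·665857) = (768398401, 67917465)
(x_4, y_4) = (577·768398401 + 128·51·67917465, 577·67917465 + 51·768398401) = (886731088897, 78376695756)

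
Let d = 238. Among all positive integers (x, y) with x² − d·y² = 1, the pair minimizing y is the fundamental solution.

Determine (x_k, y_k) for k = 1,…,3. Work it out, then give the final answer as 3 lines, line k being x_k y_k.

[15; 2,2,1,14,1,2,2,30] for √238; ℓ=8 ⇒ convergent index 7
a_0=15:  p_0=15·1+0=15,  q_0=15·0+1=1
a_1=2:  p_1=2·15+1=31,  q_1=2·1+0=2
a_2=2:  p_2=2·31+15=77,  q_2=2·2+1=5
a_3=1:  p_3=1·77+31=108,  q_3=1·5+2=7
…
a_6=2:  p_6=2·1697+1589=4983,  q_6=2·110+103=323
a_7=2:  p_7=2·4983+1697=11663,  q_7=2·323+110=756
fundamental: x₁=11663, y₁=756  (since 136025569 − 238·571536 = 1)
(x_2, y_2) = (11663·11663 + 238·756·756, 11663·756 + 756·11663) = (272051137, 17634456)
(x_3, y_3) = (11663·272051137 + 238·756·17634456, 11663·17634456 + 756·272051137) = (6345864809999, 411341319900)

11663 756
272051137 17634456
6345864809999 411341319900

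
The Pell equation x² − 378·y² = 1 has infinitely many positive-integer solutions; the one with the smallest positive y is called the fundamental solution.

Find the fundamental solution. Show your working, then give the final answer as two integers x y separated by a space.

8749 450

√378 = [19; 2,3,1,4,1,3,2,38, …], period ℓ=8 (even) → k=7
a_0=19:  p_0=19·1+0=19,  q_0=19·0+1=1
…
a_4=4:  p_4=4·175+136=836,  q_4=4·9+7=43
…
a_6=3:  p_6=3·1011+836=3869,  q_6=3·52+43=199
a_7=2:  p_7=2·3869+1011=8749,  q_7=2·199+52=450
fundamental: x₁=8749, y₁=450  (since 76545001 − 378·202500 = 1)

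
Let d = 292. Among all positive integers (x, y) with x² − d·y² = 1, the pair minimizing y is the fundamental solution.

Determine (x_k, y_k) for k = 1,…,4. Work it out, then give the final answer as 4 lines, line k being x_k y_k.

2281249 133500
10408194000001 609093483000
47487364308614281249 2778987798000400500
216661004683313632776000001 12679126270400622186966000

d=292: √d = [17; 11,2,1,3,8,3,1,2,11,34] (ℓ=10, even), read p_9/q_9
k=0  a_k=17  p_k/q_k = 17/1
k=1  a_k=11  p_k/q_k = 188/11
k=2  a_k=2  p_k/q_k = 393/23
k=3  a_k=1  p_k/q_k = 581/34
…
k=6  a_k=3  p_k/q_k = 55143/3227
…
k=8  a_k=2  p_k/q_k = 200767/11749
k=9  a_k=11  p_k/q_k = 2281249/133500
→ (2281249, 133500).  Check: 2281249²=5204097000001, 292·133500²=5204097000000, difference 1.
(x_2, y_2) = (2281249·2281249 + 292·133500·133500, 2281249·133500 + 133500·2281249) = (10408194000001, 609093483000)
(x_3, y_3) = (2281249·10408194000001 + 292·133500·609093483000, 2281249·609093483000 + 133500·10408194000001) = (47487364308614281249, 2778987798000400500)
(x_4, y_4) = (2281249·47487364308614281249 + 292·133500·2778987798000400500, 2281249·2778987798000400500 + 133500·47487364308614281249) = (216661004683313632776000001, 12679126270400622186966000)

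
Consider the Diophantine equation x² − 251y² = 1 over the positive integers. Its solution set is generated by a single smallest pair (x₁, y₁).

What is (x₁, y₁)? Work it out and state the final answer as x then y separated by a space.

3674890 231957

d=251: √d = [15; 1,5,2,1,2,…,5,1,30] (ℓ=14, even), read p_13/q_13
step 0: (15, 1)  from 15·(1,0) + (0,1)
step 1: (16, 1)  from 1·(15,1) + (1,0)
step 2: (95, 6)  from 5·(16,1) + (15,1)
step 3: (206, 13)  from 2·(95,6) + (16,1)
step 4: (301, 19)  from 1·(206,13) + (95,6)
step 5: (808, 51)  from 2·(301,19) + (206,13)
step 6: (1917, 121)  from 2·(808,51) + (301,19)
…
step 9: (151649, 9572)  from 2·(61043,3853) + (29563,1866)
…
step 11: (577033, 36422)  from 2·(212692,13425) + (151649,9572)
step 12: (3097857, 195535)  from 5·(577033,36422) + (212692,13425)
step 13: (3674890, 231957)  from 1·(3097857,195535) + (577033,36422)
(x₁, y₁) = (3674890, 231957);  3674890² − 251·231957² = 1 ✓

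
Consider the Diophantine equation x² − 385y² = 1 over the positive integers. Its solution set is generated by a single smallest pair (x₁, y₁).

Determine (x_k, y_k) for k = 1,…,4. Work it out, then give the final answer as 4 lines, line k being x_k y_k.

95831 4884
18367161121 936077208
3520286834677271 179410429834812
674705215289547953281 34386161802063660336

√385 → a₀=19, period (1,1,1,1,1,…,1,1,38); ℓ=16 even so k=15
step 0: (19, 1)  from 19·(1,0) + (0,1)
step 1: (20, 1)  from 1·(19,1) + (1,0)
step 2: (39, 2)  from 1·(20,1) + (19,1)
…
step 5: (157, 8)  from 1·(98,5) + (59,3)
step 6: (569, 29)  from 3·(157,8) + (98,5)
step 7: (726, 37)  from 1·(569,29) + (157,8)
step 8: (2021, 103)  from 2·(726,37) + (569,29)
step 9: (2747, 140)  from 1·(2021,103) + (726,37)
step 10: (10262, 523)  from 3·(2747,140) + (2021,103)
…
step 12: (23271, 1186)  from 1·(13009,663) + (10262,523)
…
step 14: (59551, 3035)  from 1·(36280,1849) + (23271,1186)
step 15: (95831, 4884)  from 1·(59551,3035) + (36280,1849)
→ (95831, 4884).  Check: 95831²=9183580561, 385·4884²=9183580560, difference 1.
n=2: (95831,4884)∘(95831,4884) = (95831·95831+385·4884·4884, 95831·4884+4884·95831) = (18367161121,936077208)
n=3: (18367161121,936077208)∘(95831,4884) = (95831·18367161121+385·4884·936077208, 95831·936077208+4884·18367161121) = (3520286834677271,179410429834812)
n=4: (3520286834677271,179410429834812)∘(95831,4884) = (95831·3520286834677271+385·4884·179410429834812, 95831·179410429834812+4884·3520286834677271) = (674705215289547953281,34386161802063660336)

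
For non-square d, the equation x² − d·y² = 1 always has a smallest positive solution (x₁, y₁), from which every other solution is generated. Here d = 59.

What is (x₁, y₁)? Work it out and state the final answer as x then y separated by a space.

530 69

[7; 1,2,7,2,1,14] for √59; ℓ=6 ⇒ convergent index 5
k=0  a_k=7  p_k/q_k = 7/1
…
k=2  a_k=2  p_k/q_k = 23/3
k=3  a_k=7  p_k/q_k = 169/22
k=4  a_k=2  p_k/q_k = 361/47
k=5  a_k=1  p_k/q_k = 530/69
(x₁, y₁) = (530, 69);  530² − 59·69² = 1 ✓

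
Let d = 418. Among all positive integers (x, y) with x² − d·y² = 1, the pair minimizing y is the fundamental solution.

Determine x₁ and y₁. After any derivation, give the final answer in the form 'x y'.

33857 1656

√418 = [20; 2,4,20,4,2,40, …], period ℓ=6 (even) → k=5
k=0  a_k=20  p_k/q_k = 20/1
k=1  a_k=2  p_k/q_k = 41/2
k=2  a_k=4  p_k/q_k = 184/9
…
k=4  a_k=4  p_k/q_k = 15068/737
k=5  a_k=2  p_k/q_k = 33857/1656
fundamental: x₁=33857, y₁=1656  (since 1146296449 − 418·2742336 = 1)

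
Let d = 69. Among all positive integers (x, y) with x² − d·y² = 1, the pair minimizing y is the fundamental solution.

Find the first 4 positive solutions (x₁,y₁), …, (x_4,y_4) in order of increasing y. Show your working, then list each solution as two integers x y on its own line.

√69 → a₀=8, period (3,3,1,4,1,3,3,16); ℓ=8 even so k=7
a_0=8:  p_0=8·1+0=8,  q_0=8·0+1=1
…
a_4=4:  p_4=4·108+83=515,  q_4=4·13+10=62
…
a_6=3:  p_6=3·623+515=2384,  q_6=3·75+62=287
a_7=3:  p_7=3·2384+623=7775,  q_7=3·287+75=936
fundamental: x₁=7775, y₁=936  (since 60450625 − 69·876096 = 1)
(7775+936√69)^2 = 120901249 + 14554800√69
(7775+936√69)^3 = 1880014414175 + 226327139064√69
(7775+936√69)^4 = 29234224019520001 + 3519386997890400√69

7775 936
120901249 14554800
1880014414175 226327139064
29234224019520001 3519386997890400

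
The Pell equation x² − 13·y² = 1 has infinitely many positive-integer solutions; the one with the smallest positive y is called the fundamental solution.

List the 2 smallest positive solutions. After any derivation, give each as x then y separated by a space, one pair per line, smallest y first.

[3; 1,1,1,1,6] for √13; ℓ=5 ⇒ convergent index 9
a_0=3:  p_0=3·1+0=3,  q_0=3·0+1=1
…
a_3=1:  p_3=1·7+4=11,  q_3=1·2+1=3
a_4=1:  p_4=1·11+7=18,  q_4=1·3+2=5
a_5=6:  p_5=6·18+11=119,  q_5=6·5+3=33
…
a_8=1:  p_8=1·256+137=393,  q_8=1·71+38=109
a_9=1:  p_9=1·393+256=649,  q_9=1·109+71=180
(x₁, y₁) = (649, 180);  649² − 13·180² = 1 ✓
(649+180√13)^2 = 842401 + 233640√13

649 180
842401 233640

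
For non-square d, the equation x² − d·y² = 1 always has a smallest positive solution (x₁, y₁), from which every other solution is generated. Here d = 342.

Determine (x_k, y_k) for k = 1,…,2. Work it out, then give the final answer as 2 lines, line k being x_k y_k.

√342 = [18; 2,36, …], period ℓ=2 (even) → k=1
k=0  a_k=18  p_k/q_k = 18/1
k=1  a_k=2  p_k/q_k = 37/2
→ (37, 2).  Check: 37²=1369, 342·2²=1368, difference 1.
(x_2, y_2) = (37·37 + 342·2·2, 37·2 + 2·37) = (2737, 148)

37 2
2737 148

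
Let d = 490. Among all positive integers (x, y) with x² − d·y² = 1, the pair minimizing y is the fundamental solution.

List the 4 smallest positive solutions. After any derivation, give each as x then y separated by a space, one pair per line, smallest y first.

[22; 7,2,1,4,4,4,1,2,7,44] for √490; ℓ=10 ⇒ convergent index 9
k=0  a_k=22  p_k/q_k = 22/1
k=1  a_k=7  p_k/q_k = 155/7
…
k=5  a_k=4  p_k/q_k = 9607/434
…
k=7  a_k=1  p_k/q_k = 50315/2273
k=8  a_k=2  p_k/q_k = 141338/6385
k=9  a_k=7  p_k/q_k = 1039681/46968
fundamental: x₁=1039681, y₁=46968  (since 1080936581761 − 490·2205993024 = 1)
k=2:  x_2 = 1039681·1039681+490·46968·46968 = 2161873163521,  y_2 = 1039681·46968+46968·1039681 = 97663474416
k=3:  x_3 = 1039681·2161873163521+490·46968·97663474416 = 4495316905044313921,  y_3 = 1039681·97663474416+46968·2161873163521 = 203077717488555624
k=4:  x_4 = 1039681·4495316905044313921+490·46968·203077717488555624 = 9347391150304592810234881,  y_4 = 1039681·203077717488555624+46968·4495316905044313921 = 422272088792340335957472

1039681 46968
2161873163521 97663474416
4495316905044313921 203077717488555624
9347391150304592810234881 422272088792340335957472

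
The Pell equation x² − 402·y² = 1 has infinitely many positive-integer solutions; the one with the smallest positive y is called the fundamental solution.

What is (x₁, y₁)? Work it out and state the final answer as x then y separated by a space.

√402 → a₀=20, period (20,40); ℓ=2 even so k=1
k=0  a_k=20  p_k/q_k = 20/1
k=1  a_k=20  p_k/q_k = 401/20
fundamental: x₁=401, y₁=20  (since 160801 − 402·400 = 1)

401 20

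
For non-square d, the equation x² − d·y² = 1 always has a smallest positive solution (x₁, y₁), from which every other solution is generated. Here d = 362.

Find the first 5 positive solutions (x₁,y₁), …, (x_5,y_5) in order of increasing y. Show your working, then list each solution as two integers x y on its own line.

[19; 38] for √362; ℓ=1 ⇒ convergent index 1
k=0  a_k=19  p_k/q_k = 19/1
k=1  a_k=38  p_k/q_k = 723/38
→ (723, 38).  Check: 723²=522729, 362·38²=522728, difference 1.
(723+38√362)^2 = 1045457 + 54948√362
(723+38√362)^3 = 1511730099 + 79454770√362
(723+38√362)^4 = 2185960677697 + 114891542472√362
(723+38√362)^5 = 3160897628219763 + 166133090959742√362

723 38
1045457 54948
1511730099 79454770
2185960677697 114891542472
3160897628219763 166133090959742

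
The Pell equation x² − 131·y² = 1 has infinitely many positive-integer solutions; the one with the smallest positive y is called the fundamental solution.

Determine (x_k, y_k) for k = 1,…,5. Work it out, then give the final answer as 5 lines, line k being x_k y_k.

√131 → a₀=11, period (2,4,11,4,2,22); ℓ=6 even so k=5
k=0  a_k=11  p_k/q_k = 11/1
k=1  a_k=2  p_k/q_k = 23/2
…
k=4  a_k=4  p_k/q_k = 4727/413
k=5  a_k=2  p_k/q_k = 10610/927
fundamental: x₁=10610, y₁=927  (since 112572100 − 131·859329 = 1)
k=2:  x_2 = 10610·10610+131·927·927 = 225144199,  y_2 = 10610·927+927·10610 = 19670940
k=3:  x_3 = 10610·225144199+131·927·19670940 = 4777559892170,  y_3 = 10610·19670940+927·225144199 = 417417345873
k=4:  x_4 = 10610·4777559892170+131·927·417417345873 = 101379820686703201,  y_4 = 10610·417417345873+927·4777559892170 = 8857596059754120
k=5:  x_5 = 10610·101379820686703201+131·927·8857596059754120 = 2151279790194282033050,  y_5 = 10610·8857596059754120+927·101379820686703201 = 187958187970565080527

10610 927
225144199 19670940
4777559892170 417417345873
101379820686703201 8857596059754120
2151279790194282033050 187958187970565080527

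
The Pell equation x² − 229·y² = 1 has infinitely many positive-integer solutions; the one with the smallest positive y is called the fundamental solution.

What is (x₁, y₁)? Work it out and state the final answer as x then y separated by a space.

d=229: √d = [15; 7,1,1,7,30] (ℓ=5, odd), read p_9/q_9
step 0: (15, 1)  from 15·(1,0) + (0,1)
…
step 3: (227, 15)  from 1·(121,8) + (106,7)
step 4: (1710, 113)  from 7·(227,15) + (121,8)
…
step 6: (362399, 23948)  from 7·(51527,3405) + (1710,113)
step 7: (413926, 27353)  from 1·(362399,23948) + (51527,3405)
step 8: (776325, 51301)  from 1·(413926,27353) + (362399,23948)
step 9: (5848201, 386460)  from 7·(776325,51301) + (413926,27353)
(x₁, y₁) = (5848201, 386460);  5848201² − 229·386460² = 1 ✓

5848201 386460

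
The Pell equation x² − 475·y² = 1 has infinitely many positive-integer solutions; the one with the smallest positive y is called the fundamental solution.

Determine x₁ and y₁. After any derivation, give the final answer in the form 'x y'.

d=475: √d = [21; 1,3,1,6,2,6,1,3,1,42] (ℓ=10, even), read p_9/q_9
step 0: (21, 1)  from 21·(1,0) + (0,1)
…
step 8: (45921, 2107)  from 3·(11878,545) + (10287,472)
step 9: (57799, 2652)  from 1·(45921,2107) + (11878,545)
(x₁, y₁) = (57799, 2652);  57799² − 475·2652² = 1 ✓

57799 2652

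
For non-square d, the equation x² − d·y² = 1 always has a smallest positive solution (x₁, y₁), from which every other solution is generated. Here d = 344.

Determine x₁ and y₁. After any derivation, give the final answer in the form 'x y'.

10405 561

[18; 1,1,4,1,3,1,4,1,1,36] for √344; ℓ=10 ⇒ convergent index 9
a_0=18:  p_0=18·1+0=18,  q_0=18·0+1=1
a_1=1:  p_1=1·18+1=19,  q_1=1·1+0=1
a_2=1:  p_2=1·19+18=37,  q_2=1·1+1=2
…
a_4=1:  p_4=1·167+37=204,  q_4=1·9+2=11
a_5=3:  p_5=3·204+167=779,  q_5=3·11+9=42
…
a_7=4:  p_7=4·983+779=4711,  q_7=4·53+42=254
a_8=1:  p_8=1·4711+983=5694,  q_8=1·254+53=307
a_9=1:  p_9=1·5694+4711=10405,  q_9=1·307+254=561
fundamental: x₁=10405, y₁=561  (since 108264025 − 344·314721 = 1)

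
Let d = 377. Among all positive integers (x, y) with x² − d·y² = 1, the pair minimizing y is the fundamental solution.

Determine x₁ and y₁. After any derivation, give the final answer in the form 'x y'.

233 12

√377 → a₀=19, period (2,2,2,38); ℓ=4 even so k=3
a_0=19:  p_0=19·1+0=19,  q_0=19·0+1=1
…
a_2=2:  p_2=2·39+19=97,  q_2=2·2+1=5
a_3=2:  p_3=2·97+39=233,  q_3=2·5+2=12
→ (233, 12).  Check: 233²=54289, 377·12²=54288, difference 1.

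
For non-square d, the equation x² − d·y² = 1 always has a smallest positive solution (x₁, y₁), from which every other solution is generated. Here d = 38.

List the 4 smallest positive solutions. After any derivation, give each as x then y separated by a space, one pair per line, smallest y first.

d=38: √d = [6; 6,12] (ℓ=2, even), read p_1/q_1
i=0: a=6 ⇒ p=6, q=1
i=1: a=6 ⇒ p=37, q=6
(x₁, y₁) = (37, 6);  37² − 38·6² = 1 ✓
(37+6√38)^2 = 2737 + 444√38
(37+6√38)^3 = 202501 + 32850√38
(37+6√38)^4 = 14982337 + 2430456√38

37 6
2737 444
202501 32850
14982337 2430456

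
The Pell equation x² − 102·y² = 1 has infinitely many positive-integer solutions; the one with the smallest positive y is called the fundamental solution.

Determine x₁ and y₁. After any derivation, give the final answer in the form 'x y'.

101 10

[10; 10,20] for √102; ℓ=2 ⇒ convergent index 1
step 0: (10, 1)  from 10·(1,0) + (0,1)
step 1: (101, 10)  from 10·(10,1) + (1,0)
→ (101, 10).  Check: 101²=10201, 102·10²=10200, difference 1.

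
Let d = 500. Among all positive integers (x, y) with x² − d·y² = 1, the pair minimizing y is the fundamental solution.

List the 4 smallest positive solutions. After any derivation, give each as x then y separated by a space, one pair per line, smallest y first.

√500 → a₀=22, period (2,1,3,2,1,…,1,2,44); ℓ=14 even so k=13
k=0  a_k=22  p_k/q_k = 22/1
k=1  a_k=2  p_k/q_k = 45/2
k=2  a_k=1  p_k/q_k = 67/3
k=3  a_k=3  p_k/q_k = 246/11
k=4  a_k=2  p_k/q_k = 559/25
k=5  a_k=1  p_k/q_k = 805/36
k=6  a_k=1  p_k/q_k = 1364/61
k=7  a_k=10  p_k/q_k = 14445/646
…
k=10  a_k=2  p_k/q_k = 76317/3413
k=11  a_k=3  p_k/q_k = 259205/11592
k=12  a_k=1  p_k/q_k = 335522/15005
k=13  a_k=2  p_k/q_k = 930249/41602
→ (930249, 41602).  Check: 930249²=865363202001, 500·41602²=865363202000, difference 1.
(x_2, y_2) = (930249·930249 + 500·41602·41602, 930249·41602 + 41602·930249) = (1730726404001, 77400437796)
(x_3, y_3) = (930249·1730726404001 + 500·41602·77400437796, 930249·77400437796 + 41602·1730726404001) = (3220013013190122249, 144003359718540806)
(x_4, y_4) = (930249·3220013013190122249 + 500·41602·144003359718540806, 930249·144003359718540806 + 41602·3220013013190122249) = (5990827771012465337616001, 267917962749548332043592)

930249 41602
1730726404001 77400437796
3220013013190122249 144003359718540806
5990827771012465337616001 267917962749548332043592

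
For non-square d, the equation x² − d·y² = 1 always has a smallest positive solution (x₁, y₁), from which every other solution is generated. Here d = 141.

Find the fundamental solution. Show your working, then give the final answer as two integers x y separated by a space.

[11; 1,6,1,22] for √141; ℓ=4 ⇒ convergent index 3
a_0=11:  p_0=11·1+0=11,  q_0=11·0+1=1
…
a_2=6:  p_2=6·12+11=83,  q_2=6·1+1=7
a_3=1:  p_3=1·83+12=95,  q_3=1·7+1=8
fundamental: x₁=95, y₁=8  (since 9025 − 141·64 = 1)

95 8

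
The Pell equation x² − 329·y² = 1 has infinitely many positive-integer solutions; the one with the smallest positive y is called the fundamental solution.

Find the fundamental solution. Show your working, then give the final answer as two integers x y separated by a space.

d=329: √d = [18; 7,4,2,1,1,4,1,1,2,4,7,36] (ℓ=12, even), read p_11/q_11
a_0=18:  p_0=18·1+0=18,  q_0=18·0+1=1
a_1=7:  p_1=7·18+1=127,  q_1=7·1+0=7
a_2=4:  p_2=4·127+18=526,  q_2=4·7+1=29
a_3=2:  p_3=2·526+127=1179,  q_3=2·29+7=65
…
a_10=4:  p_10=4·74857+29366=328794,  q_10=4·4127+1619=18127
a_11=7:  p_11=7·328794+74857=2376415,  q_11=7·18127+4127=131016
fundamental: x₁=2376415, y₁=131016  (since 5647348252225 − 329·17165192256 = 1)

2376415 131016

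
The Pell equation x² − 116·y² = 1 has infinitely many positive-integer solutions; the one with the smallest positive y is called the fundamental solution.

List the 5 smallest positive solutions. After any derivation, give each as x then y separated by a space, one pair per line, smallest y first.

d=116: √d = [10; 1,3,2,1,4,1,2,3,1,20] (ℓ=10, even), read p_9/q_9
i=0: a=10 ⇒ p=10, q=1
…
i=4: a=1 ⇒ p=140, q=13
i=5: a=4 ⇒ p=657, q=61
…
i=8: a=3 ⇒ p=7550, q=701
i=9: a=1 ⇒ p=9801, q=910
(x₁, y₁) = (9801, 910);  9801² − 116·910² = 1 ✓
k=2:  x_2 = 9801·9801+116·910·910 = 192119201,  y_2 = 9801·910+910·9801 = 17837820
k=3:  x_3 = 9801·192119201+116·910·17837820 = 3765920568201,  y_3 = 9801·17837820+910·192119201 = 349656946730
k=4:  x_4 = 9801·3765920568201+116·910·349656946730 = 73819574785756801,  y_4 = 9801·349656946730+910·3765920568201 = 6853975451963640
k=5:  x_5 = 9801·73819574785756801+116·910·6853975451963640 = 1447011301184484245001,  y_5 = 9801·6853975451963640+910·73819574785756801 = 134351626459734324550

9801 910
192119201 17837820
3765920568201 349656946730
73819574785756801 6853975451963640
1447011301184484245001 134351626459734324550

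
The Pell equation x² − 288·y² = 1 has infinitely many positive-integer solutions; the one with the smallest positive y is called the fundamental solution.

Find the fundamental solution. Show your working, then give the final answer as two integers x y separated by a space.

[16; 1,32] for √288; ℓ=2 ⇒ convergent index 1
k=0  a_k=16  p_k/q_k = 16/1
k=1  a_k=1  p_k/q_k = 17/1
→ (17, 1).  Check: 17²=289, 288·1²=288, difference 1.

17 1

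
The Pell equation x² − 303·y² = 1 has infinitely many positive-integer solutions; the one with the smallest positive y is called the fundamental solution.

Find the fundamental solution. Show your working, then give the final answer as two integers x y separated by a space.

√303 = [17; 2,2,5,2,2,34, …], period ℓ=6 (even) → k=5
i=0: a=17 ⇒ p=17, q=1
…
i=2: a=2 ⇒ p=87, q=5
…
i=4: a=2 ⇒ p=1027, q=59
i=5: a=2 ⇒ p=2524, q=145
→ (2524, 145).  Check: 2524²=6370576, 303·145²=6370575, difference 1.

2524 145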